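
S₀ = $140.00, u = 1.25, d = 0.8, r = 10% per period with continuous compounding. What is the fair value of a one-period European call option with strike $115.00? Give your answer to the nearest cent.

$36.82

Risk-neutral probability p = (e^0.1 − 0.8)/(1.25 − 0.8) = 0.3052/0.4500 = 0.6782
Terminal stock prices: S_u = 175, S_d = 112
Terminal payoffs (S − K): max(60, 0) = 60, max(-3, 0) = 0
Node 0 (S = 140): V_0 = e^(−0.1)·[0.6782·60.0000 + 0.3218·0.0000] = 36.8173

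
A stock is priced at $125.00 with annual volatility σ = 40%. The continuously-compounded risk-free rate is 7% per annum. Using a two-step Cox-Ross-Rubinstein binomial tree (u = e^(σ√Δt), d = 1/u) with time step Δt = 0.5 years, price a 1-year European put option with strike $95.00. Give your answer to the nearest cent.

CRR parameters: u = e^(σ√Δt) = e^(0.4·√0.5) = 1.3269, d = 1/u = 0.7536
Per-period rate: rΔt = 0.07·0.5 = 0.035, so R = e^0.035 = 1.0356
Risk-neutral probability p = (e^0.035 − 0.7536)/(1.3269 − 0.7536) = 0.2820/0.5733 = 0.4919
Terminal stock prices: S_uu = 220.1, S_ud = 125, S_dd = 71
Terminal payoffs (K − S): max(-125.1, 0) = 0, max(-30, 0) = 0, max(24, 0) = 24
Node u (S = 165.9): V_u = e^(−0.035)·[0.4919·0.0000 + 0.5081·0.0000] = 0.0000
Node d (S = 94.2): V_d = e^(−0.035)·[0.4919·0.0000 + 0.5081·24.0037] = 11.7769
Node 0 (S = 125): V_0 = e^(−0.035)·[0.4919·0.0000 + 0.5081·11.7769] = 5.7781

$5.78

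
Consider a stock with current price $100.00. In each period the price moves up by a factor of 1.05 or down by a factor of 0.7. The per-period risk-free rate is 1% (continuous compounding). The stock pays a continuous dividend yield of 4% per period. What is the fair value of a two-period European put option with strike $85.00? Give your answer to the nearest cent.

$5.78

Per-period risk-free factor R = e^0.01 = 1.0101; dividend-adjusted growth = e^(0.01−0.04) = 0.9704.
Risk-neutral probability p = (0.9704 − 0.7)/(1.05 − 0.7) = 0.2704/0.3500 = 0.7727
Terminal stock prices: S_uu = 110.2, S_ud = 73.5, S_dd = 49
Terminal payoffs (K − S): max(-25.25, 0) = 0, max(11.5, 0) = 11.5, max(36, 0) = 36
Node u (S = 105): V_u = e^(−0.01)·[0.7727·0.0000 + 0.2273·11.5000] = 2.5879
Node d (S = 70): V_d = e^(−0.01)·[0.7727·11.5000 + 0.2273·36.0000] = 16.8990
Node 0 (S = 100): V_0 = e^(−0.01)·[0.7727·2.5879 + 0.2273·16.8990] = 5.7827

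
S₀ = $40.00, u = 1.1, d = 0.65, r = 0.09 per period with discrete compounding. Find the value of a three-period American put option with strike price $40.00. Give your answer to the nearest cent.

$0.63

Risk-neutral probability p = (1 + 0.09 − 0.65)/(1.1 − 0.65) = 0.4400/0.4500 = 0.9778
Terminal stock prices: S_uuu = 53.24, S_uud = 31.46, S_udd = 18.59, S_ddd = 10.98
Terminal payoffs (K − S): max(-13.24, 0) = 0, max(8.54, 0) = 8.54, max(21.41, 0) = 21.41, max(29.02, 0) = 29.02
Node uu (S = 48.4): continuation = 1/1.09·[0.9778·0.0000 + 0.0222·8.5400] = 0.1741; exercise value = 0.0000 ≤ continuation, so V_uu = 0.1741
Node ud (S = 28.6): continuation = 1/1.09·[0.9778·8.5400 + 0.0222·21.4100] = 8.0972; exercise value = 11.4000 > continuation, so V_ud = 11.4000 (exercise)
Node dd (S = 16.9): continuation = 1/1.09·[0.9778·21.4100 + 0.0222·29.0150] = 19.7972; exercise value = 23.1000 > continuation, so V_dd = 23.1000 (exercise)
Node u (S = 44): continuation = 1/1.09·[0.9778·0.1741 + 0.0222·11.4000] = 0.3886; exercise value = 0.0000 ≤ continuation, so V_u = 0.3886
Node d (S = 26): continuation = 1/1.09·[0.9778·11.4000 + 0.0222·23.1000] = 10.6972; exercise value = 14.0000 > continuation, so V_d = 14.0000 (exercise)
Node 0 (S = 40): continuation = 1/1.09·[0.9778·0.3886 + 0.0222·14.0000] = 0.6340; exercise value = 0.0000 ≤ continuation, so V_0 = 0.6340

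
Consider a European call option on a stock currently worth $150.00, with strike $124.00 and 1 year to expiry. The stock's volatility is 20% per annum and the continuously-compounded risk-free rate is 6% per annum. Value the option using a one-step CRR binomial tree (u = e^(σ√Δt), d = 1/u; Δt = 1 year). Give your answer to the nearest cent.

CRR parameters: u = e^(σ√Δt) = e^(0.2·√1) = 1.2214, d = 1/u = 0.8187
Per-period rate: rΔt = 0.06·1 = 0.06, so R = e^0.06 = 1.0618
Risk-neutral probability p = (e^0.06 − 0.8187)/(1.2214 − 0.8187) = 0.2431/0.4027 = 0.6037
Terminal stock prices: S_u = 183.2, S_d = 122.8
Terminal payoffs (S − K): max(59.21, 0) = 59.21, max(-1.19, 0) = 0
Node 0 (S = 150): V_0 = e^(−0.06)·[0.6037·59.2104 + 0.3963·0.0000] = 33.6654

$33.67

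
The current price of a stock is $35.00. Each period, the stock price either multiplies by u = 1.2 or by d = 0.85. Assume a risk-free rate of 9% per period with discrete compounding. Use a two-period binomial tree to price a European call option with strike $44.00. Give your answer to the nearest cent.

$2.53

Risk-neutral probability p = (1 + 0.09 − 0.85)/(1.2 − 0.85) = 0.2400/0.3500 = 0.6857
Terminal stock prices: S_uu = 50.4, S_ud = 35.7, S_dd = 25.29
Terminal payoffs (S − K): max(6.4, 0) = 6.4, max(-8.3, 0) = 0, max(-18.71, 0) = 0
Node u (S = 42): V_u = 1/1.09·[0.6857·6.4000 + 0.3143·0.0000] = 4.0262
Node d (S = 29.75): V_d = 1/1.09·[0.6857·0.0000 + 0.3143·0.0000] = 0.0000
Node 0 (S = 35): V_0 = 1/1.09·[0.6857·4.0262 + 0.3143·0.0000] = 2.5329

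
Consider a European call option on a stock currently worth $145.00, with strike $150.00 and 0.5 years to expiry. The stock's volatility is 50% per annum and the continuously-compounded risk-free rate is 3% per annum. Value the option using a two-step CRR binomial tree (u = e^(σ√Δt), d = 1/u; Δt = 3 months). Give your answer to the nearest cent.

$17.98

CRR parameters: u = e^(σ√Δt) = e^(0.5·√0.25) = 1.2840, d = 1/u = 0.7788
Per-period rate: rΔt = 0.03·0.25 = 0.0075, so R = e^0.0075 = 1.0075
Risk-neutral probability p = (e^0.0075 − 0.7788)/(1.2840 − 0.7788) = 0.2287/0.5052 = 0.4527
Terminal stock prices: S_uu = 239.1, S_ud = 145, S_dd = 87.95
Terminal payoffs (S − K): max(89.06, 0) = 89.06, max(-5, 0) = 0, max(-62.05, 0) = 0
Node u (S = 186.2): V_u = e^(−0.0075)·[0.4527·89.0646 + 0.5473·0.0000] = 40.0204
Node d (S = 112.9): V_d = e^(−0.0075)·[0.4527·0.0000 + 0.5473·0.0000] = 0.0000
Node 0 (S = 145): V_0 = e^(−0.0075)·[0.4527·40.0204 + 0.5473·0.0000] = 17.9828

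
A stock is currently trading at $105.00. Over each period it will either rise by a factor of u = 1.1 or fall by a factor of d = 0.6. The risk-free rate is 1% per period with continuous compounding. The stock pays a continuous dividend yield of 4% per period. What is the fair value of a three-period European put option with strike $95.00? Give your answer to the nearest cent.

$16.73

Per-period risk-free factor R = e^0.01 = 1.0101; dividend-adjusted growth = e^(0.01−0.04) = 0.9704.
Risk-neutral probability p = (0.9704 − 0.6)/(1.1 − 0.6) = 0.3704/0.5000 = 0.7409
Terminal stock prices: S_uuu = 139.8, S_uud = 76.23, S_udd = 41.58, S_ddd = 22.68
Terminal payoffs (K − S): max(-44.76, 0) = 0, max(18.77, 0) = 18.77, max(53.42, 0) = 53.42, max(72.32, 0) = 72.32
Node uu (S = 127.1): V_uu = e^(−0.01)·[0.7409·0.0000 + 0.2591·18.7700] = 4.8151
Node ud (S = 69.3): V_ud = e^(−0.01)·[0.7409·18.7700 + 0.2591·53.4200] = 27.4720
Node dd (S = 37.8): V_dd = e^(−0.01)·[0.7409·53.4200 + 0.2591·72.3200] = 57.7369
Node u (S = 115.5): V_u = e^(−0.01)·[0.7409·4.8151 + 0.2591·27.4720] = 10.5794
Node d (S = 63): V_d = e^(−0.01)·[0.7409·27.4720 + 0.2591·57.7369] = 34.9625
Node 0 (S = 105): V_0 = e^(−0.01)·[0.7409·10.5794 + 0.2591·34.9625] = 16.7291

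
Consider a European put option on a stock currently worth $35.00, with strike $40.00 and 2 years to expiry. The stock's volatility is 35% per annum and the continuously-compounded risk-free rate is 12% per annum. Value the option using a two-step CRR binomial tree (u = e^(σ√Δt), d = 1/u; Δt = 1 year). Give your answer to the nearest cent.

CRR parameters: u = e^(σ√Δt) = e^(0.35·√1) = 1.4191, d = 1/u = 0.7047
Per-period rate: rΔt = 0.12·1 = 0.12, so R = e^0.12 = 1.1275
Risk-neutral probability p = (e^0.12 − 0.7047)/(1.4191 − 0.7047) = 0.4228/0.7144 = 0.5919
Terminal stock prices: S_uu = 70.48, S_ud = 35, S_dd = 17.38
Terminal payoffs (K − S): max(-30.48, 0) = 0, max(5, 0) = 5, max(22.62, 0) = 22.62
Node u (S = 49.67): V_u = e^(−0.12)·[0.5919·0.0000 + 0.4081·5.0000] = 1.8100
Node d (S = 24.66): V_d = e^(−0.12)·[0.5919·5.0000 + 0.4081·22.6195] = 10.8127
Node 0 (S = 35): V_0 = e^(−0.12)·[0.5919·1.8100 + 0.4081·10.8127] = 4.8642

$4.86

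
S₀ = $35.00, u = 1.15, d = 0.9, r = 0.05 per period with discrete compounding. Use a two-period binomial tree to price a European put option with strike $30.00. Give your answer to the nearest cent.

$0.24

Risk-neutral probability p = (1 + 0.05 − 0.9)/(1.15 − 0.9) = 0.1500/0.2500 = 0.6000
Terminal stock prices: S_uu = 46.29, S_ud = 36.23, S_dd = 28.35
Terminal payoffs (K − S): max(-16.29, 0) = 0, max(-6.225, 0) = 0, max(1.65, 0) = 1.65
Node u (S = 40.25): V_u = 1/1.05·[0.6000·0.0000 + 0.4000·0.0000] = 0.0000
Node d (S = 31.5): V_d = 1/1.05·[0.6000·0.0000 + 0.4000·1.6500] = 0.6286
Node 0 (S = 35): V_0 = 1/1.05·[0.6000·0.0000 + 0.4000·0.6286] = 0.2395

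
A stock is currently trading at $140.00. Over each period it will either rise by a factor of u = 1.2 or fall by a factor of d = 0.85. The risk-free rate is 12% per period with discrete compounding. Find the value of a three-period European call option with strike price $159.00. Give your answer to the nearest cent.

Risk-neutral probability p = (1 + 0.12 − 0.85)/(1.2 − 0.85) = 0.2700/0.3500 = 0.7714
Terminal stock prices: S_uuu = 241.9, S_uud = 171.4, S_udd = 121.4, S_ddd = 85.98
Terminal payoffs (S − K): max(82.92, 0) = 82.92, max(12.36, 0) = 12.36, max(-37.62, 0) = 0, max(-73.02, 0) = 0
Node uu (S = 201.6): V_uu = 1/1.12·[0.7714·82.9200 + 0.2286·12.3600] = 59.6357
Node ud (S = 142.8): V_ud = 1/1.12·[0.7714·12.3600 + 0.2286·0.0000] = 8.5133
Node dd (S = 101.1): V_dd = 1/1.12·[0.7714·0.0000 + 0.2286·0.0000] = 0.0000
Node u (S = 168): V_u = 1/1.12·[0.7714·59.6357 + 0.2286·8.5133] = 42.8130
Node d (S = 119): V_d = 1/1.12·[0.7714·8.5133 + 0.2286·0.0000] = 5.8637
Node 0 (S = 140): V_0 = 1/1.12·[0.7714·42.8130 + 0.2286·5.8637] = 30.6852

$30.69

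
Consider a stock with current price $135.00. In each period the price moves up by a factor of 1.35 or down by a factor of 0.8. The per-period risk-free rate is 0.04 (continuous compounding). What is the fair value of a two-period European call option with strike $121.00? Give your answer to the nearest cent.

$33.40

Risk-neutral probability p = (e^0.04 − 0.8)/(1.35 − 0.8) = 0.2408/0.5500 = 0.4378
Terminal stock prices: S_uu = 246, S_ud = 145.8, S_dd = 86.4
Terminal payoffs (S − K): max(125, 0) = 125, max(24.8, 0) = 24.8, max(-34.6, 0) = 0
Node u (S = 182.2): V_u = e^(−0.04)·[0.4378·125.0375 + 0.5622·24.8000] = 65.9945
Node d (S = 108): V_d = e^(−0.04)·[0.4378·24.8000 + 0.5622·0.0000] = 10.4326
Node 0 (S = 135): V_0 = e^(−0.04)·[0.4378·65.9945 + 0.5622·10.4326] = 33.3967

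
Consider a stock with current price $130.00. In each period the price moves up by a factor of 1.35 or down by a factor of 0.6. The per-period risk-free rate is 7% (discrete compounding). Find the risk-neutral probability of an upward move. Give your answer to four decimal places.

Risk-neutral probability p = (1 + 0.07 − 0.6)/(1.35 − 0.6) = 0.4700/0.7500 = 0.6267

p = 0.6267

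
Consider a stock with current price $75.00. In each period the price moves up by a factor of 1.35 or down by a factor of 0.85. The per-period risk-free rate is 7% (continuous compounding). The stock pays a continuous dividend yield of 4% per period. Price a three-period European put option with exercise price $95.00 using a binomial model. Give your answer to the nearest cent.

$18.19

Per-period risk-free factor R = e^0.07 = 1.0725; dividend-adjusted growth = e^(0.07−0.04) = 1.0305.
Risk-neutral probability p = (1.0305 − 0.85)/(1.35 − 0.85) = 0.1805/0.5000 = 0.3609
Terminal stock prices: S_uuu = 184.5, S_uud = 116.2, S_udd = 73.15, S_ddd = 46.06
Terminal payoffs (K − S): max(-89.53, 0) = 0, max(-21.18, 0) = 0, max(21.85, 0) = 21.85, max(48.94, 0) = 48.94
Node uu (S = 136.7): V_uu = e^(−0.07)·[0.3609·0.0000 + 0.6391·0.0000] = 0.0000
Node ud (S = 86.06): V_ud = e^(−0.07)·[0.3609·0.0000 + 0.6391·21.8469] = 13.0182
Node dd (S = 54.19): V_dd = e^(−0.07)·[0.3609·21.8469 + 0.6391·48.9406] = 36.5146
Node u (S = 101.2): V_u = e^(−0.07)·[0.3609·0.0000 + 0.6391·13.0182] = 7.7574
Node d (S = 63.75): V_d = e^(−0.07)·[0.3609·13.0182 + 0.6391·36.5146] = 26.1393
Node 0 (S = 75): V_0 = e^(−0.07)·[0.3609·7.7574 + 0.6391·26.1393] = 18.1864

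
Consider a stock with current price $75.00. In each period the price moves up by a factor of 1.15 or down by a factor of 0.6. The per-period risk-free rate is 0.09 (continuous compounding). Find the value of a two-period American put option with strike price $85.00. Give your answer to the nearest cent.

$10.00

Risk-neutral probability p = (e^0.09 − 0.6)/(1.15 − 0.6) = 0.4942/0.5500 = 0.8985
Terminal stock prices: S_uu = 99.19, S_ud = 51.75, S_dd = 27
Terminal payoffs (K − S): max(-14.19, 0) = 0, max(33.25, 0) = 33.25, max(58, 0) = 58
Node u (S = 86.25): continuation = e^(−0.09)·[0.8985·0.0000 + 0.1015·33.2500] = 3.0844; exercise value = 0.0000 ≤ continuation, so V_u = 3.0844
Node d (S = 45): continuation = e^(−0.09)·[0.8985·33.2500 + 0.1015·58.0000] = 32.6842; exercise value = 40.0000 > continuation, so V_d = 40.0000 (exercise)
Node 0 (S = 75): continuation = e^(−0.09)·[0.8985·3.0844 + 0.1015·40.0000] = 6.2434; exercise value = 10.0000 > continuation, so V_0 = 10.0000 (exercise)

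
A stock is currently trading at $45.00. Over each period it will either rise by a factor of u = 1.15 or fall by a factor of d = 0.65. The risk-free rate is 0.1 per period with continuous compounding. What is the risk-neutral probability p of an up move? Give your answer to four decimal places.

p = 0.9103

Risk-neutral probability p = (e^0.1 − 0.65)/(1.15 − 0.65) = 0.4552/0.5000 = 0.9103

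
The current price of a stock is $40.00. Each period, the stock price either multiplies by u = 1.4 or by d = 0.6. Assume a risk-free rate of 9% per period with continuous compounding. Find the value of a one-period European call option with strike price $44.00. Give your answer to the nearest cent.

$6.77

Risk-neutral probability p = (e^0.09 − 0.6)/(1.4 − 0.6) = 0.4942/0.8000 = 0.6177
Terminal stock prices: S_u = 56, S_d = 24
Terminal payoffs (S − K): max(12, 0) = 12, max(-20, 0) = 0
Node 0 (S = 40): V_0 = e^(−0.09)·[0.6177·12.0000 + 0.3823·0.0000] = 6.7746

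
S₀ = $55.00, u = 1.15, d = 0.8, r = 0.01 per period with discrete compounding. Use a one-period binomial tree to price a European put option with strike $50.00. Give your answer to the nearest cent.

$2.38

Risk-neutral probability p = (1 + 0.01 − 0.8)/(1.15 − 0.8) = 0.2100/0.3500 = 0.6000
Terminal stock prices: S_u = 63.25, S_d = 44
Terminal payoffs (K − S): max(-13.25, 0) = 0, max(6, 0) = 6
Node 0 (S = 55): V_0 = 1/1.01·[0.6000·0.0000 + 0.4000·6.0000] = 2.3762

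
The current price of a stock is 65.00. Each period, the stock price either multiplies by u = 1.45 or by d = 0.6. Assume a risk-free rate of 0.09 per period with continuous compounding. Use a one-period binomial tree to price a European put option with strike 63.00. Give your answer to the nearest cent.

Risk-neutral probability p = (e^0.09 − 0.6)/(1.45 − 0.6) = 0.4942/0.8500 = 0.5814
Terminal stock prices: S_u = 94.25, S_d = 39
Terminal payoffs (K − S): max(-31.25, 0) = 0, max(24, 0) = 24
Node 0 (S = 65): V_0 = e^(−0.09)·[0.5814·0.0000 + 0.4186·24.0000] = 9.1821

9.18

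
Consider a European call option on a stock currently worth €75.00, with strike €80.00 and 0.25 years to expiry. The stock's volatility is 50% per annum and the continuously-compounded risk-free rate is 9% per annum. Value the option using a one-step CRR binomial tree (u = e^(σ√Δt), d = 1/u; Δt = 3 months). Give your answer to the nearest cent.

CRR parameters: u = e^(σ√Δt) = e^(0.5·√0.25) = 1.2840, d = 1/u = 0.7788
Per-period rate: rΔt = 0.09·0.25 = 0.0225, so R = e^0.0225 = 1.0228
Risk-neutral probability p = (e^0.0225 − 0.7788)/(1.2840 − 0.7788) = 0.2440/0.5052 = 0.4829
Terminal stock prices: S_u = 96.3, S_d = 58.41
Terminal payoffs (S − K): max(16.3, 0) = 16.3, max(-21.59, 0) = 0
Node 0 (S = 75): V_0 = e^(−0.0225)·[0.4829·16.3019 + 0.5171·0.0000] = 7.6965

€7.70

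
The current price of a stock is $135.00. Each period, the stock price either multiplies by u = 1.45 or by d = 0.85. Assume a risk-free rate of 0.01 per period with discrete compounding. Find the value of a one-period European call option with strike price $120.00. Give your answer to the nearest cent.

$20.00

Risk-neutral probability p = (1 + 0.01 − 0.85)/(1.45 − 0.85) = 0.1600/0.6000 = 0.2667
Terminal stock prices: S_u = 195.8, S_d = 114.8
Terminal payoffs (S − K): max(75.75, 0) = 75.75, max(-5.25, 0) = 0
Node 0 (S = 135): V_0 = 1/1.01·[0.2667·75.7500 + 0.7333·0.0000] = 20.0000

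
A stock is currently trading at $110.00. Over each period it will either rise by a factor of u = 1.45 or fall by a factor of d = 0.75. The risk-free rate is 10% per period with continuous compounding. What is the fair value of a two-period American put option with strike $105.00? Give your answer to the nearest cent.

Risk-neutral probability p = (e^0.1 − 0.75)/(1.45 − 0.75) = 0.3552/0.7000 = 0.5074
Terminal stock prices: S_uu = 231.3, S_ud = 119.6, S_dd = 61.88
Terminal payoffs (K − S): max(-126.3, 0) = 0, max(-14.62, 0) = 0, max(43.12, 0) = 43.12
Node u (S = 159.5): continuation = e^(−0.1)·[0.5074·0.0000 + 0.4926·0.0000] = 0.0000; exercise value = 0.0000 ≤ continuation, so V_u = 0.0000
Node d (S = 82.5): continuation = e^(−0.1)·[0.5074·0.0000 + 0.4926·43.1250] = 19.2223; exercise value = 22.5000 > continuation, so V_d = 22.5000 (exercise)
Node 0 (S = 110): continuation = e^(−0.1)·[0.5074·0.0000 + 0.4926·22.5000] = 10.0290; exercise value = 0.0000 ≤ continuation, so V_0 = 10.0290

$10.03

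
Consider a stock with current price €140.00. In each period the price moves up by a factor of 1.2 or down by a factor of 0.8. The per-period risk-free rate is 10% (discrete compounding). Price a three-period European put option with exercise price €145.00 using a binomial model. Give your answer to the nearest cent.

Risk-neutral probability p = (1 + 0.1 − 0.8)/(1.2 − 0.8) = 0.3000/0.4000 = 0.7500
Terminal stock prices: S_uuu = 241.9, S_uud = 161.3, S_udd = 107.5, S_ddd = 71.68
Terminal payoffs (K − S): max(-96.92, 0) = 0, max(-16.28, 0) = 0, max(37.48, 0) = 37.48, max(73.32, 0) = 73.32
Node uu (S = 201.6): V_uu = 1/1.1·[0.7500·0.0000 + 0.2500·0.0000] = 0.0000
Node ud (S = 134.4): V_ud = 1/1.1·[0.7500·0.0000 + 0.2500·37.4800] = 8.5182
Node dd (S = 89.6): V_dd = 1/1.1·[0.7500·37.4800 + 0.2500·73.3200] = 42.2182
Node u (S = 168): V_u = 1/1.1·[0.7500·0.0000 + 0.2500·8.5182] = 1.9360
Node d (S = 112): V_d = 1/1.1·[0.7500·8.5182 + 0.2500·42.2182] = 15.4029
Node 0 (S = 140): V_0 = 1/1.1·[0.7500·1.9360 + 0.2500·15.4029] = 4.8206

€4.82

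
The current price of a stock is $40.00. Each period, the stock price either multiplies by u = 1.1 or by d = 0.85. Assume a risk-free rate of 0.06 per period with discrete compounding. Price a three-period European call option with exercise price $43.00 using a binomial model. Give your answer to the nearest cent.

$5.10

Risk-neutral probability p = (1 + 0.06 − 0.85)/(1.1 − 0.85) = 0.2100/0.2500 = 0.8400
Terminal stock prices: S_uuu = 53.24, S_uud = 41.14, S_udd = 31.79, S_ddd = 24.56
Terminal payoffs (S − K): max(10.24, 0) = 10.24, max(-1.86, 0) = 0, max(-11.21, 0) = 0, max(-18.44, 0) = 0
Node uu (S = 48.4): V_uu = 1/1.06·[0.8400·10.2400 + 0.1600·0.0000] = 8.1147
Node ud (S = 37.4): V_ud = 1/1.06·[0.8400·0.0000 + 0.1600·0.0000] = 0.0000
Node dd (S = 28.9): V_dd = 1/1.06·[0.8400·0.0000 + 0.1600·0.0000] = 0.0000
Node u (S = 44): V_u = 1/1.06·[0.8400·8.1147 + 0.1600·0.0000] = 6.4305
Node d (S = 34): V_d = 1/1.06·[0.8400·0.0000 + 0.1600·0.0000] = 0.0000
Node 0 (S = 40): V_0 = 1/1.06·[0.8400·6.4305 + 0.1600·0.0000] = 5.0959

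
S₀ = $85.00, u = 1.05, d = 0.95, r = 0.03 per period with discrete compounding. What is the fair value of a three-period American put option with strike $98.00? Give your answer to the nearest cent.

$13.00

Risk-neutral probability p = (1 + 0.03 − 0.95)/(1.05 − 0.95) = 0.0800/0.1000 = 0.8000
Terminal stock prices: S_uuu = 98.4, S_uud = 89.03, S_udd = 80.55, S_ddd = 72.88
Terminal payoffs (K − S): max(-0.3981, 0) = 0, max(8.973, 0) = 8.973, max(17.45, 0) = 17.45, max(25.12, 0) = 25.12
Node uu (S = 93.71): continuation = 1/1.03·[0.8000·0.0000 + 0.2000·8.9731] = 1.7424; exercise value = 4.2875 > continuation, so V_uu = 4.2875 (exercise)
Node ud (S = 84.79): continuation = 1/1.03·[0.8000·8.9731 + 0.2000·17.4519] = 10.3581; exercise value = 13.2125 > continuation, so V_ud = 13.2125 (exercise)
Node dd (S = 76.71): continuation = 1/1.03·[0.8000·17.4519 + 0.2000·25.1231] = 18.4331; exercise value = 21.2875 > continuation, so V_dd = 21.2875 (exercise)
Node u (S = 89.25): continuation = 1/1.03·[0.8000·4.2875 + 0.2000·13.2125] = 5.8956; exercise value = 8.7500 > continuation, so V_u = 8.7500 (exercise)
Node d (S = 80.75): continuation = 1/1.03·[0.8000·13.2125 + 0.2000·21.2875] = 14.3956; exercise value = 17.2500 > continuation, so V_d = 17.2500 (exercise)
Node 0 (S = 85): continuation = 1/1.03·[0.8000·8.7500 + 0.2000·17.2500] = 10.1456; exercise value = 13.0000 > continuation, so V_0 = 13.0000 (exercise)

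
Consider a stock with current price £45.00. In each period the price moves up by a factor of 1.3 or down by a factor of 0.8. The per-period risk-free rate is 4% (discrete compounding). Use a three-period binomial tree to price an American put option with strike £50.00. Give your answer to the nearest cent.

£8.45

Risk-neutral probability p = (1 + 0.04 − 0.8)/(1.3 − 0.8) = 0.2400/0.5000 = 0.4800
Terminal stock prices: S_uuu = 98.87, S_uud = 60.84, S_udd = 37.44, S_ddd = 23.04
Terminal payoffs (K − S): max(-48.87, 0) = 0, max(-10.84, 0) = 0, max(12.56, 0) = 12.56, max(26.96, 0) = 26.96
Node uu (S = 76.05): continuation = 1/1.04·[0.4800·0.0000 + 0.5200·0.0000] = 0.0000; exercise value = 0.0000 ≤ continuation, so V_uu = 0.0000
Node ud (S = 46.8): continuation = 1/1.04·[0.4800·0.0000 + 0.5200·12.5600] = 6.2800; exercise value = 3.2000 ≤ continuation, so V_ud = 6.2800
Node dd (S = 28.8): continuation = 1/1.04·[0.4800·12.5600 + 0.5200·26.9600] = 19.2769; exercise value = 21.2000 > continuation, so V_dd = 21.2000 (exercise)
Node u (S = 58.5): continuation = 1/1.04·[0.4800·0.0000 + 0.5200·6.2800] = 3.1400; exercise value = 0.0000 ≤ continuation, so V_u = 3.1400
Node d (S = 36): continuation = 1/1.04·[0.4800·6.2800 + 0.5200·21.2000] = 13.4985; exercise value = 14.0000 > continuation, so V_d = 14.0000 (exercise)
Node 0 (S = 45): continuation = 1/1.04·[0.4800·3.1400 + 0.5200·14.0000] = 8.4492; exercise value = 5.0000 ≤ continuation, so V_0 = 8.4492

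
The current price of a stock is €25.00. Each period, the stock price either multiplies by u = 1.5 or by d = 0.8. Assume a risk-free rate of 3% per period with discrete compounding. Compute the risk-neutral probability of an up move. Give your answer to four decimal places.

p = 0.3286

Risk-neutral probability p = (1 + 0.03 − 0.8)/(1.5 − 0.8) = 0.2300/0.7000 = 0.3286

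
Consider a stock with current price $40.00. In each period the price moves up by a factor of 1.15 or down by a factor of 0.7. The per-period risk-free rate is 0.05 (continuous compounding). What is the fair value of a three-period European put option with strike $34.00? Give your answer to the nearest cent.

$1.30

Risk-neutral probability p = (e^0.05 − 0.7)/(1.15 − 0.7) = 0.3513/0.4500 = 0.7806
Terminal stock prices: S_uuu = 60.83, S_uud = 37.03, S_udd = 22.54, S_ddd = 13.72
Terminal payoffs (K − S): max(-26.83, 0) = 0, max(-3.03, 0) = 0, max(11.46, 0) = 11.46, max(20.28, 0) = 20.28
Node uu (S = 52.9): V_uu = e^(−0.05)·[0.7806·0.0000 + 0.2194·0.0000] = 0.0000
Node ud (S = 32.2): V_ud = e^(−0.05)·[0.7806·0.0000 + 0.2194·11.4600] = 2.3917
Node dd (S = 19.6): V_dd = e^(−0.05)·[0.7806·11.4600 + 0.2194·20.2800] = 12.7418
Node u (S = 46): V_u = e^(−0.05)·[0.7806·0.0000 + 0.2194·2.3917] = 0.4991
Node d (S = 28): V_d = e^(−0.05)·[0.7806·2.3917 + 0.2194·12.7418] = 4.4351
Node 0 (S = 40): V_0 = e^(−0.05)·[0.7806·0.4991 + 0.2194·4.4351] = 1.2962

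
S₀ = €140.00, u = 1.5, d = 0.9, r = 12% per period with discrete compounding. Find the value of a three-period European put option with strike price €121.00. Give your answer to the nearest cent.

€3.42

Risk-neutral probability p = (1 + 0.12 − 0.9)/(1.5 − 0.9) = 0.2200/0.6000 = 0.3667
Terminal stock prices: S_uuu = 472.5, S_uud = 283.5, S_udd = 170.1, S_ddd = 102.1
Terminal payoffs (K − S): max(-351.5, 0) = 0, max(-162.5, 0) = 0, max(-49.1, 0) = 0, max(18.94, 0) = 18.94
Node uu (S = 315): V_uu = 1/1.12·[0.3667·0.0000 + 0.6333·0.0000] = 0.0000
Node ud (S = 189): V_ud = 1/1.12·[0.3667·0.0000 + 0.6333·0.0000] = 0.0000
Node dd (S = 113.4): V_dd = 1/1.12·[0.3667·0.0000 + 0.6333·18.9400] = 10.7101
Node u (S = 210): V_u = 1/1.12·[0.3667·0.0000 + 0.6333·0.0000] = 0.0000
Node d (S = 126): V_d = 1/1.12·[0.3667·0.0000 + 0.6333·10.7101] = 6.0563
Node 0 (S = 140): V_0 = 1/1.12·[0.3667·0.0000 + 0.6333·6.0563] = 3.4247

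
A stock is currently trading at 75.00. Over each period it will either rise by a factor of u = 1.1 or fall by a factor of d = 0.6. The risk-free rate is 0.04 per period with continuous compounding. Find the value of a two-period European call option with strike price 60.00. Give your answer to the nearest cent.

22.06

Risk-neutral probability p = (e^0.04 − 0.6)/(1.1 − 0.6) = 0.4408/0.5000 = 0.8816
Terminal stock prices: S_uu = 90.75, S_ud = 49.5, S_dd = 27
Terminal payoffs (S − K): max(30.75, 0) = 30.75, max(-10.5, 0) = 0, max(-33, 0) = 0
Node u (S = 82.5): V_u = e^(−0.04)·[0.8816·30.7500 + 0.1184·0.0000] = 26.0469
Node d (S = 45): V_d = e^(−0.04)·[0.8816·0.0000 + 0.1184·0.0000] = 0.0000
Node 0 (S = 75): V_0 = e^(−0.04)·[0.8816·26.0469 + 0.1184·0.0000] = 22.0631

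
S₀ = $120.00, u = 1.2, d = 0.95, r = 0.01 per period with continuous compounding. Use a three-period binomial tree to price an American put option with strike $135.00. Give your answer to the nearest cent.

Risk-neutral probability p = (e^0.01 − 0.95)/(1.2 − 0.95) = 0.0601/0.2500 = 0.2402
Terminal stock prices: S_uuu = 207.4, S_uud = 164.2, S_udd = 130, S_ddd = 102.9
Terminal payoffs (K − S): max(-72.36, 0) = 0, max(-29.16, 0) = 0, max(5.04, 0) = 5.04, max(32.12, 0) = 32.12
Node uu (S = 172.8): continuation = e^(−0.01)·[0.2402·0.0000 + 0.7598·0.0000] = 0.0000; exercise value = 0.0000 ≤ continuation, so V_uu = 0.0000
Node ud (S = 136.8): continuation = e^(−0.01)·[0.2402·0.0000 + 0.7598·5.0400] = 3.7913; exercise value = 0.0000 ≤ continuation, so V_ud = 3.7913
Node dd (S = 108.3): continuation = e^(−0.01)·[0.2402·5.0400 + 0.7598·32.1150] = 25.3567; exercise value = 26.7000 > continuation, so V_dd = 26.7000 (exercise)
Node u (S = 144): continuation = e^(−0.01)·[0.2402·0.0000 + 0.7598·3.7913] = 2.8520; exercise value = 0.0000 ≤ continuation, so V_u = 2.8520
Node d (S = 114): continuation = e^(−0.01)·[0.2402·3.7913 + 0.7598·26.7000] = 20.9864; exercise value = 21.0000 > continuation, so V_d = 21.0000 (exercise)
Node 0 (S = 120): continuation = e^(−0.01)·[0.2402·2.8520 + 0.7598·21.0000] = 16.4752; exercise value = 15.0000 ≤ continuation, so V_0 = 16.4752

$16.48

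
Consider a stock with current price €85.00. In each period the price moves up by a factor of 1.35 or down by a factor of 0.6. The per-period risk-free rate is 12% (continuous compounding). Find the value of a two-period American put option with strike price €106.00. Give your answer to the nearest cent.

Risk-neutral probability p = (e^0.12 − 0.6)/(1.35 − 0.6) = 0.5275/0.7500 = 0.7033
Terminal stock prices: S_uu = 154.9, S_ud = 68.85, S_dd = 30.6
Terminal payoffs (K − S): max(-48.91, 0) = 0, max(37.15, 0) = 37.15, max(75.4, 0) = 75.4
Node u (S = 114.8): continuation = e^(−0.12)·[0.7033·0.0000 + 0.2967·37.1500] = 9.7750; exercise value = 0.0000 ≤ continuation, so V_u = 9.7750
Node d (S = 51): continuation = e^(−0.12)·[0.7033·37.1500 + 0.2967·75.4000] = 43.0136; exercise value = 55.0000 > continuation, so V_d = 55.0000 (exercise)
Node 0 (S = 85): continuation = e^(−0.12)·[0.7033·9.7750 + 0.2967·55.0000] = 20.5694; exercise value = 21.0000 > continuation, so V_0 = 21.0000 (exercise)

€21.00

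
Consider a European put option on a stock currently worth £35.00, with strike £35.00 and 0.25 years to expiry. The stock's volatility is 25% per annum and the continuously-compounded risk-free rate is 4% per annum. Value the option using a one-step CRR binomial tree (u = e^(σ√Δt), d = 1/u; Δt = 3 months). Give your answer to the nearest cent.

CRR parameters: u = e^(σ√Δt) = e^(0.25·√0.25) = 1.1331, d = 1/u = 0.8825
Per-period rate: rΔt = 0.04·0.25 = 0.01, so R = e^0.01 = 1.0101
Risk-neutral probability p = (e^0.01 − 0.8825)/(1.1331 − 0.8825) = 0.1276/0.2507 = 0.5089
Terminal stock prices: S_u = 39.66, S_d = 30.89
Terminal payoffs (K − S): max(-4.66, 0) = 0, max(4.113, 0) = 4.113
Node 0 (S = 35): V_0 = e^(−0.01)·[0.5089·0.0000 + 0.4911·4.1126] = 1.9997

£2.00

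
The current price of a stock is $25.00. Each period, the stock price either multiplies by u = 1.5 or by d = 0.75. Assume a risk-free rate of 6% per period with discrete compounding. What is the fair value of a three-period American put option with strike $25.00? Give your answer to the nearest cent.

$4.28

Risk-neutral probability p = (1 + 0.06 − 0.75)/(1.5 − 0.75) = 0.3100/0.7500 = 0.4133
Terminal stock prices: S_uuu = 84.38, S_uud = 42.19, S_udd = 21.09, S_ddd = 10.55
Terminal payoffs (K − S): max(-59.38, 0) = 0, max(-17.19, 0) = 0, max(3.906, 0) = 3.906, max(14.45, 0) = 14.45
Node uu (S = 56.25): continuation = 1/1.06·[0.4133·0.0000 + 0.5867·0.0000] = 0.0000; exercise value = 0.0000 ≤ continuation, so V_uu = 0.0000
Node ud (S = 28.12): continuation = 1/1.06·[0.4133·0.0000 + 0.5867·3.9062] = 2.1619; exercise value = 0.0000 ≤ continuation, so V_ud = 2.1619
Node dd (S = 14.06): continuation = 1/1.06·[0.4133·3.9062 + 0.5867·14.4531] = 9.5224; exercise value = 10.9375 > continuation, so V_dd = 10.9375 (exercise)
Node u (S = 37.5): continuation = 1/1.06·[0.4133·0.0000 + 0.5867·2.1619] = 1.1966; exercise value = 0.0000 ≤ continuation, so V_u = 1.1966
Node d (S = 18.75): continuation = 1/1.06·[0.4133·2.1619 + 0.5867·10.9375] = 6.8965; exercise value = 6.2500 ≤ continuation, so V_d = 6.8965
Node 0 (S = 25): continuation = 1/1.06·[0.4133·1.1966 + 0.5867·6.8965] = 4.2835; exercise value = 0.0000 ≤ continuation, so V_0 = 4.2835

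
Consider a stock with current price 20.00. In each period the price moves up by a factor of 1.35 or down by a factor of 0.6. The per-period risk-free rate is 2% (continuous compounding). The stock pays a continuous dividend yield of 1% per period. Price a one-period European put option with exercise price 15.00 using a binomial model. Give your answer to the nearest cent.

Per-period risk-free factor R = e^0.02 = 1.0202; dividend-adjusted growth = e^(0.02−0.01) = 1.0101.
Risk-neutral probability p = (1.0101 − 0.6)/(1.35 − 0.6) = 0.4101/0.7500 = 0.5467
Terminal stock prices: S_u = 27, S_d = 12
Terminal payoffs (K − S): max(-12, 0) = 0, max(3, 0) = 3
Node 0 (S = 20): V_0 = e^(−0.02)·[0.5467·0.0000 + 0.4533·3.0000] = 1.3329

1.33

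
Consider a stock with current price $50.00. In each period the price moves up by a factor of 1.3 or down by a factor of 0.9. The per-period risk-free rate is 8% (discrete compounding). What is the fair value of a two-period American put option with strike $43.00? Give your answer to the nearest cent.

Risk-neutral probability p = (1 + 0.08 − 0.9)/(1.3 − 0.9) = 0.1800/0.4000 = 0.4500
Terminal stock prices: S_uu = 84.5, S_ud = 58.5, S_dd = 40.5
Terminal payoffs (K − S): max(-41.5, 0) = 0, max(-15.5, 0) = 0, max(2.5, 0) = 2.5
Node u (S = 65): continuation = 1/1.08·[0.4500·0.0000 + 0.5500·0.0000] = 0.0000; exercise value = 0.0000 ≤ continuation, so V_u = 0.0000
Node d (S = 45): continuation = 1/1.08·[0.4500·0.0000 + 0.5500·2.5000] = 1.2731; exercise value = 0.0000 ≤ continuation, so V_d = 1.2731
Node 0 (S = 50): continuation = 1/1.08·[0.4500·0.0000 + 0.5500·1.2731] = 0.6484; exercise value = 0.0000 ≤ continuation, so V_0 = 0.6484

$0.65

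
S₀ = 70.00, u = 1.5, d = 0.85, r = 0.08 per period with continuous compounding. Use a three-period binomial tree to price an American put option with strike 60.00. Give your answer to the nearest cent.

3.53

Risk-neutral probability p = (e^0.08 − 0.85)/(1.5 − 0.85) = 0.2333/0.6500 = 0.3589
Terminal stock prices: S_uuu = 236.2, S_uud = 133.9, S_udd = 75.86, S_ddd = 42.99
Terminal payoffs (K − S): max(-176.2, 0) = 0, max(-73.88, 0) = 0, max(-15.86, 0) = 0, max(17.01, 0) = 17.01
Node uu (S = 157.5): continuation = e^(−0.08)·[0.3589·0.0000 + 0.6411·0.0000] = 0.0000; exercise value = 0.0000 ≤ continuation, so V_uu = 0.0000
Node ud (S = 89.25): continuation = e^(−0.08)·[0.3589·0.0000 + 0.6411·0.0000] = 0.0000; exercise value = 0.0000 ≤ continuation, so V_ud = 0.0000
Node dd (S = 50.57): continuation = e^(−0.08)·[0.3589·0.0000 + 0.6411·17.0113] = 10.0674; exercise value = 9.4250 ≤ continuation, so V_dd = 10.0674
Node u (S = 105): continuation = e^(−0.08)·[0.3589·0.0000 + 0.6411·0.0000] = 0.0000; exercise value = 0.0000 ≤ continuation, so V_u = 0.0000
Node d (S = 59.5): continuation = e^(−0.08)·[0.3589·0.0000 + 0.6411·10.0674] = 5.9579; exercise value = 0.5000 ≤ continuation, so V_d = 5.9579
Node 0 (S = 70): continuation = e^(−0.08)·[0.3589·0.0000 + 0.6411·5.9579] = 3.5260; exercise value = 0.0000 ≤ continuation, so V_0 = 3.5260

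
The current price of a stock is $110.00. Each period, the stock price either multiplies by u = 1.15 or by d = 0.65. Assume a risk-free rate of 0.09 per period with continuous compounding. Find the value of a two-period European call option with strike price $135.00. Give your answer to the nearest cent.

$6.90

Risk-neutral probability p = (e^0.09 − 0.65)/(1.15 − 0.65) = 0.4442/0.5000 = 0.8883
Terminal stock prices: S_uu = 145.5, S_ud = 82.22, S_dd = 46.48
Terminal payoffs (S − K): max(10.47, 0) = 10.47, max(-52.78, 0) = 0, max(-88.53, 0) = 0
Node u (S = 126.5): V_u = e^(−0.09)·[0.8883·10.4750 + 0.1117·0.0000] = 8.5045
Node d (S = 71.5): V_d = e^(−0.09)·[0.8883·0.0000 + 0.1117·0.0000] = 0.0000
Node 0 (S = 110): V_0 = e^(−0.09)·[0.8883·8.5045 + 0.1117·0.0000] = 6.9047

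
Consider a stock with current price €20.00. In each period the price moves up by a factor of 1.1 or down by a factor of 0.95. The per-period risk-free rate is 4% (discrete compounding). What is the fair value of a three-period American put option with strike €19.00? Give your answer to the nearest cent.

Risk-neutral probability p = (1 + 0.04 − 0.95)/(1.1 − 0.95) = 0.0900/0.1500 = 0.6000
Terminal stock prices: S_uuu = 26.62, S_uud = 22.99, S_udd = 19.86, S_ddd = 17.15
Terminal payoffs (K − S): max(-7.62, 0) = 0, max(-3.99, 0) = 0, max(-0.855, 0) = 0, max(1.853, 0) = 1.853
Node uu (S = 24.2): continuation = 1/1.04·[0.6000·0.0000 + 0.4000·0.0000] = 0.0000; exercise value = 0.0000 ≤ continuation, so V_uu = 0.0000
Node ud (S = 20.9): continuation = 1/1.04·[0.6000·0.0000 + 0.4000·0.0000] = 0.0000; exercise value = 0.0000 ≤ continuation, so V_ud = 0.0000
Node dd (S = 18.05): continuation = 1/1.04·[0.6000·0.0000 + 0.4000·1.8525] = 0.7125; exercise value = 0.9500 > continuation, so V_dd = 0.9500 (exercise)
Node u (S = 22): continuation = 1/1.04·[0.6000·0.0000 + 0.4000·0.0000] = 0.0000; exercise value = 0.0000 ≤ continuation, so V_u = 0.0000
Node d (S = 19): continuation = 1/1.04·[0.6000·0.0000 + 0.4000·0.9500] = 0.3654; exercise value = 0.0000 ≤ continuation, so V_d = 0.3654
Node 0 (S = 20): continuation = 1/1.04·[0.6000·0.0000 + 0.4000·0.3654] = 0.1405; exercise value = 0.0000 ≤ continuation, so V_0 = 0.1405

€0.14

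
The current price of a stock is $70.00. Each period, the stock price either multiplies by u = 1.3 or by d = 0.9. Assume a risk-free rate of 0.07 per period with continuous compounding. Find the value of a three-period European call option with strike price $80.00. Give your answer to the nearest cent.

$11.61

Risk-neutral probability p = (e^0.07 − 0.9)/(1.3 − 0.9) = 0.1725/0.4000 = 0.4313
Terminal stock prices: S_uuu = 153.8, S_uud = 106.5, S_udd = 73.71, S_ddd = 51.03
Terminal payoffs (S − K): max(73.79, 0) = 73.79, max(26.47, 0) = 26.47, max(-6.29, 0) = 0, max(-28.97, 0) = 0
Node uu (S = 118.3): V_uu = e^(−0.07)·[0.4313·73.7900 + 0.5687·26.4700] = 43.7085
Node ud (S = 81.9): V_ud = e^(−0.07)·[0.4313·26.4700 + 0.5687·0.0000] = 10.6440
Node dd (S = 56.7): V_dd = e^(−0.07)·[0.4313·0.0000 + 0.5687·0.0000] = 0.0000
Node u (S = 91): V_u = e^(−0.07)·[0.4313·43.7085 + 0.5687·10.6440] = 23.2201
Node d (S = 63): V_d = e^(−0.07)·[0.4313·10.6440 + 0.5687·0.0000] = 4.2801
Node 0 (S = 70): V_0 = e^(−0.07)·[0.4313·23.2201 + 0.5687·4.2801] = 11.6068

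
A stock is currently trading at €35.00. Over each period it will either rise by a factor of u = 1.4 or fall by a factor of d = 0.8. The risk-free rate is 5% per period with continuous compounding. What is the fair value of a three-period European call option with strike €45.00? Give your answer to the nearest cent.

Risk-neutral probability p = (e^0.05 − 0.8)/(1.4 − 0.8) = 0.2513/0.6000 = 0.4188
Terminal stock prices: S_uuu = 96.04, S_uud = 54.88, S_udd = 31.36, S_ddd = 17.92
Terminal payoffs (S − K): max(51.04, 0) = 51.04, max(9.88, 0) = 9.88, max(-13.64, 0) = 0, max(-27.08, 0) = 0
Node uu (S = 68.6): V_uu = e^(−0.05)·[0.4188·51.0400 + 0.5812·9.8800] = 25.7947
Node ud (S = 39.2): V_ud = e^(−0.05)·[0.4188·9.8800 + 0.5812·0.0000] = 3.9358
Node dd (S = 22.4): V_dd = e^(−0.05)·[0.4188·0.0000 + 0.5812·0.0000] = 0.0000
Node u (S = 49): V_u = e^(−0.05)·[0.4188·25.7947 + 0.5812·3.9358] = 12.4516
Node d (S = 28): V_d = e^(−0.05)·[0.4188·3.9358 + 0.5812·0.0000] = 1.5679
Node 0 (S = 35): V_0 = e^(−0.05)·[0.4188·12.4516 + 0.5812·1.5679] = 5.8270

€5.83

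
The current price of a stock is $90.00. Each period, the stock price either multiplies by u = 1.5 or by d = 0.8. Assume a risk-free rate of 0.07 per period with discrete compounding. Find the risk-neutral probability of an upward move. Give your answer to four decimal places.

Risk-neutral probability p = (1 + 0.07 − 0.8)/(1.5 − 0.8) = 0.2700/0.7000 = 0.3857

p = 0.3857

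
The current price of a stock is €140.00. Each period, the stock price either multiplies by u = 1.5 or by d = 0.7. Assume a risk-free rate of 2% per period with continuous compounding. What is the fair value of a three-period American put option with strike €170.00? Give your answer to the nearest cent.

€53.24

Risk-neutral probability p = (e^0.02 − 0.7)/(1.5 − 0.7) = 0.3202/0.8000 = 0.4003
Terminal stock prices: S_uuu = 472.5, S_uud = 220.5, S_udd = 102.9, S_ddd = 48.02
Terminal payoffs (K − S): max(-302.5, 0) = 0, max(-50.5, 0) = 0, max(67.1, 0) = 67.1, max(122, 0) = 122
Node uu (S = 315): continuation = e^(−0.02)·[0.4003·0.0000 + 0.5997·0.0000] = 0.0000; exercise value = 0.0000 ≤ continuation, so V_uu = 0.0000
Node ud (S = 147): continuation = e^(−0.02)·[0.4003·0.0000 + 0.5997·67.1000] = 39.4462; exercise value = 23.0000 ≤ continuation, so V_ud = 39.4462
Node dd (S = 68.6): continuation = e^(−0.02)·[0.4003·67.1000 + 0.5997·121.9800] = 98.0338; exercise value = 101.4000 > continuation, so V_dd = 101.4000 (exercise)
Node u (S = 210): continuation = e^(−0.02)·[0.4003·0.0000 + 0.5997·39.4462] = 23.1894; exercise value = 0.0000 ≤ continuation, so V_u = 23.1894
Node d (S = 98): continuation = e^(−0.02)·[0.4003·39.4462 + 0.5997·101.4000] = 75.0861; exercise value = 72.0000 ≤ continuation, so V_d = 75.0861
Node 0 (S = 140): continuation = e^(−0.02)·[0.4003·23.1894 + 0.5997·75.0861] = 53.2388; exercise value = 30.0000 ≤ continuation, so V_0 = 53.2388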